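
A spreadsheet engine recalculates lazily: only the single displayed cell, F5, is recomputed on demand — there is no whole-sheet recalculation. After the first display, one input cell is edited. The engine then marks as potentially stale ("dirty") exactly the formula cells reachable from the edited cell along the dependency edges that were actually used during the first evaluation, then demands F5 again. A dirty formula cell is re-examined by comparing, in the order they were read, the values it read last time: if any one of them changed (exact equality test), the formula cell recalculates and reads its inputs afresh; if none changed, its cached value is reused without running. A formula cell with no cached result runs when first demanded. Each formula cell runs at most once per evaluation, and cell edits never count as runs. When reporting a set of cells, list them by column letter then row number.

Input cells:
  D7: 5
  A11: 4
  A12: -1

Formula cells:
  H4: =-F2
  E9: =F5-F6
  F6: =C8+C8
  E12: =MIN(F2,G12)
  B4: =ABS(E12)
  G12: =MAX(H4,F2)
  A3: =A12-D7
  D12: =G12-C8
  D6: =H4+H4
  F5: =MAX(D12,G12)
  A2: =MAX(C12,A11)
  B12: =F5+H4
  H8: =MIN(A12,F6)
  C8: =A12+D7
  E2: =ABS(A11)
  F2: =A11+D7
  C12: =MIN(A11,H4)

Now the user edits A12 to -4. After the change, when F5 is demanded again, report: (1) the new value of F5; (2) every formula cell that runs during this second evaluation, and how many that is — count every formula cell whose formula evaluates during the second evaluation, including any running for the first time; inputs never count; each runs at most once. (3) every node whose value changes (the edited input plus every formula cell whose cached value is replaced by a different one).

First evaluation (everything demanded from the output):
  C8 = -1 + 5 = 4
  F2 = 4 + 5 = 9
  H4 = -(9) = -9
  G12 = MAX(-9, 9) = 9
  D12 = 9 - 4 = 5
  F5 = MAX(5, 9) = 9

Propagation after the edit:
  C8: runs — A12 -1->-4; result 1.
  D12: runs — C8 4->1; result 8.
  F5: runs — D12 5->8; result 9 (same value as before).

New value of F5: 9.
Formula cells that run: C8, D12, F5 — 3 in total.
Values that change: A12, C8, D12.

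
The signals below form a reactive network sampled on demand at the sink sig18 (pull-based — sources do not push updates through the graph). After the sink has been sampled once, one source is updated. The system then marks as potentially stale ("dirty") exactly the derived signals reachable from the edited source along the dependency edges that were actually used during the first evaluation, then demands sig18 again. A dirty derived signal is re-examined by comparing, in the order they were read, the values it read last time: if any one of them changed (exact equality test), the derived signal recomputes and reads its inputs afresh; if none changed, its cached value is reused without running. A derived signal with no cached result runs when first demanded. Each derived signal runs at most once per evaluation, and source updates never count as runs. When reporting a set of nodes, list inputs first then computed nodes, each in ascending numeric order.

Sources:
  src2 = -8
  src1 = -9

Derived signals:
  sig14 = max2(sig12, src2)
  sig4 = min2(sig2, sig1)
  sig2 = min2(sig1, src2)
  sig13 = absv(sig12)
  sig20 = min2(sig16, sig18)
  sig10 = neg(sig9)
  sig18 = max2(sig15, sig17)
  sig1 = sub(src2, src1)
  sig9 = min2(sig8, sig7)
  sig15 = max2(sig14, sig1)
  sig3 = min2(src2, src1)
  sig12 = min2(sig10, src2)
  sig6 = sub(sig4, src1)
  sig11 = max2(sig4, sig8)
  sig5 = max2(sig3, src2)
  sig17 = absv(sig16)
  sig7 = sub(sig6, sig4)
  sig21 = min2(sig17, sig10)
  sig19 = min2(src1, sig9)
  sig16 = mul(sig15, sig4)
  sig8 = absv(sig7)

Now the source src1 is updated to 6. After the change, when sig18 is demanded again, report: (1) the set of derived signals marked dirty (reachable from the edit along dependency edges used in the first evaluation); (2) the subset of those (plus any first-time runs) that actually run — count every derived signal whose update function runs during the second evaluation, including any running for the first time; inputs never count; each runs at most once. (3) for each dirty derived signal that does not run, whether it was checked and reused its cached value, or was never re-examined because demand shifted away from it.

Dirty set: sig1, sig2, sig4, sig6, sig7, sig8, sig9, sig10, sig12, sig14, sig15, sig16, sig17, sig18.
Run set: sig1, sig2, sig4, sig6, sig7, sig8, sig9, sig10, sig12, sig14, sig15, sig16, sig17, sig18 (14 run).
All dirty derived signals ended up running.

Initial pass — values computed on the first demand:
  sig1 = sub(-8, -9) = 1
  sig2 = min2(1, -8) = -8
  sig4 = min2(-8, 1) = -8
  sig6 = sub(-8, -9) = 1
  sig7 = sub(1, -8) = 9
  sig8 = absv(9) = 9
  sig9 = min2(9, 9) = 9
  sig10 = neg(9) = -9
  sig12 = min2(-9, -8) = -9
  sig14 = max2(-9, -8) = -8
  sig15 = max2(-8, 1) = 1
  sig16 = mul(1, -8) = -8
  sig17 = absv(-8) = 8
  sig18 = max2(1, 8) = 8

Second demand — change propagation:
  sig1: re-runs because src1 -9->6; new result -14.
  sig2: re-runs because sig1 1->-14; new result -14.
  sig4: re-runs because sig2 -8->-14; sig1 1->-14; new result -14.
  sig6: re-runs because sig4 -8->-14; src1 -9->6; new result -20.
  sig7: re-runs because sig6 1->-20; sig4 -8->-14; new result -6.
  sig8: re-runs because sig7 9->-6; new result 6.
  sig9: re-runs because sig8 9->6; sig7 9->-6; new result -6.
  sig10: re-runs because sig9 9->-6; new result 6.
  sig12: re-runs because sig10 -9->6; new result -8.
  sig14: re-runs because sig12 -9->-8; new result -8 (unchanged).
  sig15: re-runs because sig1 1->-14; new result -8.
  sig16: re-runs because sig15 1->-8; sig4 -8->-14; new result 112.
  sig17: re-runs because sig16 -8->112; new result 112.
  sig18: re-runs because sig15 1->-8; sig17 8->112; new result 112.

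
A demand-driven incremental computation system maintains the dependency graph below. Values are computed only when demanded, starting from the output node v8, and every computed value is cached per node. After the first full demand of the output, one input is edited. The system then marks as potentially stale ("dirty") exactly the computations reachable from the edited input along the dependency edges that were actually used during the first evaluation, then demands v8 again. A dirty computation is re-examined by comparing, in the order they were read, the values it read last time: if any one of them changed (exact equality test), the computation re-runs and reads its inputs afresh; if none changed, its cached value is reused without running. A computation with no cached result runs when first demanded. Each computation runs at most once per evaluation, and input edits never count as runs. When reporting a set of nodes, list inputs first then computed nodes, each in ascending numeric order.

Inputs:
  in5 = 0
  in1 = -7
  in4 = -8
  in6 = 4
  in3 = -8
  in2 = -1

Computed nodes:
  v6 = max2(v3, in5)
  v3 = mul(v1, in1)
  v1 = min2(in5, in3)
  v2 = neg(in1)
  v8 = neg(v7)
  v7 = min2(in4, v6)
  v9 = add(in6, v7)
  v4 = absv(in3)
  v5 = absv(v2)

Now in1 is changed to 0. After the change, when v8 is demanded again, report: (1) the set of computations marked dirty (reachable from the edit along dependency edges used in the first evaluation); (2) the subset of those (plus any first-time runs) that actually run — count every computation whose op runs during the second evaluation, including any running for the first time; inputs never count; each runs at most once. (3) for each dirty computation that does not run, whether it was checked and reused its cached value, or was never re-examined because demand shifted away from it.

First evaluation (everything demanded from the output):
  v1 = min2(0, -8) = -8
  v3 = mul(-8, -7) = 56
  v6 = max2(56, 0) = 56
  v7 = min2(-8, 56) = -8
  v8 = neg(-8) = 8

Propagation after the edit:
  v3: runs — in1 -7->0; result 0.
  v6: runs — v3 56->0; result 0.
  v7: runs — v6 56->0; result -8 (same value as before).
  v8: checked — values it read are unchanged (v7 unchanged); reused cached 8 without running.

Key observation: the change is absorbed at v7 — it re-runs but produces the same value, and the output's value is unchanged.

Marked dirty: v3, v6, v7, v8.
Computations that run: v3, v6, v7 — 3 in total.
Checked but reused from cache: v8.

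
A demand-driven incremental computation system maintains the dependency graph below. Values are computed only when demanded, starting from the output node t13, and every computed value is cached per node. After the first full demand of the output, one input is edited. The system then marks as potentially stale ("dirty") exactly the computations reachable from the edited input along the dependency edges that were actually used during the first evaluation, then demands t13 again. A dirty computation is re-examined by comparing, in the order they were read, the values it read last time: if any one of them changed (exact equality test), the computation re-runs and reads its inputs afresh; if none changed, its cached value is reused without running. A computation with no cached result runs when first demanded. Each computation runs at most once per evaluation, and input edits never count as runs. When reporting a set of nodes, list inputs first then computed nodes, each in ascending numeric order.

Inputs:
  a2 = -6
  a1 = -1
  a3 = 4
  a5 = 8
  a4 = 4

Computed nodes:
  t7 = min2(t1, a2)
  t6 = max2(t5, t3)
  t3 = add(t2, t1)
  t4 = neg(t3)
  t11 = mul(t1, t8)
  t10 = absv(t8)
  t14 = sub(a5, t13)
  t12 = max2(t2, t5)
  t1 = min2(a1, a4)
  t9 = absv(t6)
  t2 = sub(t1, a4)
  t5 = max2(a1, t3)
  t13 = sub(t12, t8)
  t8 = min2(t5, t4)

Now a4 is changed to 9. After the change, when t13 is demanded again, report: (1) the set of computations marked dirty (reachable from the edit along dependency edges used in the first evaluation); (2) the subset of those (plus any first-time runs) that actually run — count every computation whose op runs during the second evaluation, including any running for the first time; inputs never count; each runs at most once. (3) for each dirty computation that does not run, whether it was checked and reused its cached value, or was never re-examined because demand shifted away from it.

Marked dirty: t1, t2, t3, t4, t5, t8, t12, t13.
Computations that run: t1, t2, t3, t4, t5, t8, t12 — 7 in total.
Checked but reused from cache: t13.
Key observation: the cutoff stops propagation at t13 — its inputs' values are unchanged, so it reuses its cache.

First evaluation (everything demanded from the output):
  t1 = min2(-1, 4) = -1
  t2 = sub(-1, 4) = -5
  t3 = add(-5, -1) = -6
  t4 = neg(-6) = 6
  t5 = max2(-1, -6) = -1
  t8 = min2(-1, 6) = -1
  t12 = max2(-5, -1) = -1
  t13 = sub(-1, -1) = 0

Propagation after the edit:
  t1: runs — a4 4->9; result -1 (same value as before).
  t2: runs — a4 4->9; result -10.
  t3: runs — t2 -5->-10; result -11.
  t4: runs — t3 -6->-11; result 11.
  t5: runs — t3 -6->-11; result -1 (same value as before).
  t8: runs — t4 6->11; result -1 (same value as before).
  t12: runs — t2 -5->-10; result -1 (same value as before).
  t13: checked — values it read are unchanged (t12 unchanged, t8 unchanged); reused cached 0 without running.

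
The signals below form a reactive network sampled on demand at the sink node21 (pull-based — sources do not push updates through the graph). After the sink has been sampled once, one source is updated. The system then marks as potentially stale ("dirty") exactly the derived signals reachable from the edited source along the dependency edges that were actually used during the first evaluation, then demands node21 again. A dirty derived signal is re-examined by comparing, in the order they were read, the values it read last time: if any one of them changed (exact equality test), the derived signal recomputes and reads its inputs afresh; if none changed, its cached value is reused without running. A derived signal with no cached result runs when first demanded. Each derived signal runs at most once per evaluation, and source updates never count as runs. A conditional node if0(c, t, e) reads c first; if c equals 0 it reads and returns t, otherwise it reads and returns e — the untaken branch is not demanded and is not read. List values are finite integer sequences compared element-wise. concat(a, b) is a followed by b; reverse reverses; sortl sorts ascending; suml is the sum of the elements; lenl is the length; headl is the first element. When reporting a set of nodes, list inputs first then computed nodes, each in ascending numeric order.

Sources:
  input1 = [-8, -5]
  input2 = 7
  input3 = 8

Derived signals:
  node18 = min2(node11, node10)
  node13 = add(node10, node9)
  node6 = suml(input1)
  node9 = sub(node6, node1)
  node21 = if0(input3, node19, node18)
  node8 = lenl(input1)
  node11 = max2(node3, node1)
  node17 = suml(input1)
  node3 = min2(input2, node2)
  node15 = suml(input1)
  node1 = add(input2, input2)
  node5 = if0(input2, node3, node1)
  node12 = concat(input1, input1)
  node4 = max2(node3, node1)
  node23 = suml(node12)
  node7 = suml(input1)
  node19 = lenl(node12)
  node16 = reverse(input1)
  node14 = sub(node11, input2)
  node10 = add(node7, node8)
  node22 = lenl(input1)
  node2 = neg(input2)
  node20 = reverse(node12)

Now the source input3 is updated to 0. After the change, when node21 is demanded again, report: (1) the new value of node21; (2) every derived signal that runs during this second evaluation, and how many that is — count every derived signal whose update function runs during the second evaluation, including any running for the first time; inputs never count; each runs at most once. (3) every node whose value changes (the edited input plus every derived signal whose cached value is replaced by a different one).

Initial pass — values computed on the first demand:
  node1 = add(7, 7) = 14
  node2 = neg(7) = -7
  node3 = min2(7, -7) = -7
  node7 = suml([-8, -5]) = -13
  node8 = lenl([-8, -5]) = 2
  node10 = add(-13, 2) = -11
  node11 = max2(-7, 14) = 14
  node18 = min2(14, -11) = -11
  node21 = if0(input3=8 -> else branch node18) = -11

Second demand — change propagation:
  node12: newly demanded (no cache) — executes and yields [-8, -5, -8, -5].
  node19: newly demanded (no cache) — executes and yields 4.
  node21: re-runs because input3 8->0; new result 4.

The important point: the flipped condition pulls in fresh nodes; node12, node19 run for the first time.

node21 now evaluates to 4.
Run set: node12, node19, node21 (3 run).
Changed values: input3, node21.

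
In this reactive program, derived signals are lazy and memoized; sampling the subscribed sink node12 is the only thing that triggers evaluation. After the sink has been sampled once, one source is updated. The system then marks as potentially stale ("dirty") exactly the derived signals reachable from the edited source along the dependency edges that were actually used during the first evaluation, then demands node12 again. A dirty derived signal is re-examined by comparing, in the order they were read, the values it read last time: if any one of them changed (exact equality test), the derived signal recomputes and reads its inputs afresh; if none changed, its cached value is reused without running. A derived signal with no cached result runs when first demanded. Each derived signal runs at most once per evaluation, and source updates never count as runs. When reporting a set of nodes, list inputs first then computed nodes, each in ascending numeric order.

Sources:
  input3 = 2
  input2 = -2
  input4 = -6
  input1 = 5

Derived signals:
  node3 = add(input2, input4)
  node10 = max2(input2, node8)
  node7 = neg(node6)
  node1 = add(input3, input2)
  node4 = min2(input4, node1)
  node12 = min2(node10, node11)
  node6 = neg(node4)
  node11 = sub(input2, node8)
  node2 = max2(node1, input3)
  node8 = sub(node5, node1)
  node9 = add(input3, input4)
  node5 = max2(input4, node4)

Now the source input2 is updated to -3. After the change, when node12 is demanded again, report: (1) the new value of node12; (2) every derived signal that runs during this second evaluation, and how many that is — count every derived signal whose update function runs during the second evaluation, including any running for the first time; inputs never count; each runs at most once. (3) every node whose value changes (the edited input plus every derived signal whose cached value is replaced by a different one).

First demand of the output computes:
  node1 = add(2, -2) = 0
  node4 = min2(-6, 0) = -6
  node5 = max2(-6, -6) = -6
  node8 = sub(-6, 0) = -6
  node10 = max2(-2, -6) = -2
  node11 = sub(-2, -6) = 4
  node12 = min2(-2, 4) = -2

After the edit, cleaning proceeds:
  node1: a read changed (input2 -2->-3) — executes, giving -1.
  node4: a read changed (node1 0->-1) — executes, giving -6 — identical to its old value.
  node5: dirty, but its reads are unchanged (input4 unchanged, node4 unchanged); cached -6 stands.
  node8: a read changed (node1 0->-1) — executes, giving -5.
  node10: a read changed (input2 -2->-3; node8 -6->-5) — executes, giving -3.
  node11: a read changed (input2 -2->-3; node8 -6->-5) — executes, giving 2.
  node12: a read changed (node10 -2->-3; node11 4->2) — executes, giving -3.

Note where the cutoff bites: node5 is checked, finds nothing changed, and keeps its cache.

Demanding node12 again yields -3.
6 derived signals run: node1, node4, node8, node10, node11, node12.
The nodes whose values change: input2, node1, node8, node10, node11, node12.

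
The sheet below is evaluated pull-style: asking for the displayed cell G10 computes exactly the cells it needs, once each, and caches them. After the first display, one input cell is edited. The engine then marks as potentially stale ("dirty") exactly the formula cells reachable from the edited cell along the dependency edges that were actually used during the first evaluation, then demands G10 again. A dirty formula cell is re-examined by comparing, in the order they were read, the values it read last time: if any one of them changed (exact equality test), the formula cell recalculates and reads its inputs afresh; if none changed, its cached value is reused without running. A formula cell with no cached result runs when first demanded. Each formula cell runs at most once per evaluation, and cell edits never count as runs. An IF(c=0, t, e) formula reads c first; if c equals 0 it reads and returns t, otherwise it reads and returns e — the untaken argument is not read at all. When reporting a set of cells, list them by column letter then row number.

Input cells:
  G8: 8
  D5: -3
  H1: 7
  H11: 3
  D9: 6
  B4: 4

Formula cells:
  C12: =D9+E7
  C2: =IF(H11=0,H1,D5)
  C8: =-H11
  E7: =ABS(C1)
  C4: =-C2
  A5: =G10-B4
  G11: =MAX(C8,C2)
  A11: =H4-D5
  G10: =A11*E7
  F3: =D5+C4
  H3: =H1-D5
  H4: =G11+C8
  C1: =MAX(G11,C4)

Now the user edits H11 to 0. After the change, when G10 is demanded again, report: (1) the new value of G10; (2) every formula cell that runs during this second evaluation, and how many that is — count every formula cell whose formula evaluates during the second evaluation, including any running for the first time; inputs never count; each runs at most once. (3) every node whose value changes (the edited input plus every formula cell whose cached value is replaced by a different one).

Demanding G10 again yields 70.
9 formula cells run: A11, C1, C2, C4, C8, E7, G10, G11, H4.
The nodes whose values change: A11, C1, C2, C4, C8, E7, G10, G11, H4, H11.

First demand of the output computes:
  C2 = IF(H11=0: H11=3 -> else branch D5) = -3
  C4 = -(-3) = 3
  C8 = -(3) = -3
  G11 = MAX(-3, -3) = -3
  C1 = MAX(-3, 3) = 3
  E7 = ABS(3) = 3
  H4 = -3 + -3 = -6
  A11 = -6 - -3 = -3
  G10 = -3 * 3 = -9

After the edit, cleaning proceeds:
  C2: a read changed (H11 3->0) — executes, giving 7.
  C4: a read changed (C2 -3->7) — executes, giving -7.
  C8: a read changed (H11 3->0) — executes, giving 0.
  G11: a read changed (C8 -3->0; C2 -3->7) — executes, giving 7.
  C1: a read changed (G11 -3->7; C4 3->-7) — executes, giving 7.
  E7: a read changed (C1 3->7) — executes, giving 7.
  H4: a read changed (G11 -3->7; C8 -3->0) — executes, giving 7.
  A11: a read changed (H4 -6->7) — executes, giving 10.
  G10: a read changed (A11 -3->10; E7 3->7) — executes, giving 70.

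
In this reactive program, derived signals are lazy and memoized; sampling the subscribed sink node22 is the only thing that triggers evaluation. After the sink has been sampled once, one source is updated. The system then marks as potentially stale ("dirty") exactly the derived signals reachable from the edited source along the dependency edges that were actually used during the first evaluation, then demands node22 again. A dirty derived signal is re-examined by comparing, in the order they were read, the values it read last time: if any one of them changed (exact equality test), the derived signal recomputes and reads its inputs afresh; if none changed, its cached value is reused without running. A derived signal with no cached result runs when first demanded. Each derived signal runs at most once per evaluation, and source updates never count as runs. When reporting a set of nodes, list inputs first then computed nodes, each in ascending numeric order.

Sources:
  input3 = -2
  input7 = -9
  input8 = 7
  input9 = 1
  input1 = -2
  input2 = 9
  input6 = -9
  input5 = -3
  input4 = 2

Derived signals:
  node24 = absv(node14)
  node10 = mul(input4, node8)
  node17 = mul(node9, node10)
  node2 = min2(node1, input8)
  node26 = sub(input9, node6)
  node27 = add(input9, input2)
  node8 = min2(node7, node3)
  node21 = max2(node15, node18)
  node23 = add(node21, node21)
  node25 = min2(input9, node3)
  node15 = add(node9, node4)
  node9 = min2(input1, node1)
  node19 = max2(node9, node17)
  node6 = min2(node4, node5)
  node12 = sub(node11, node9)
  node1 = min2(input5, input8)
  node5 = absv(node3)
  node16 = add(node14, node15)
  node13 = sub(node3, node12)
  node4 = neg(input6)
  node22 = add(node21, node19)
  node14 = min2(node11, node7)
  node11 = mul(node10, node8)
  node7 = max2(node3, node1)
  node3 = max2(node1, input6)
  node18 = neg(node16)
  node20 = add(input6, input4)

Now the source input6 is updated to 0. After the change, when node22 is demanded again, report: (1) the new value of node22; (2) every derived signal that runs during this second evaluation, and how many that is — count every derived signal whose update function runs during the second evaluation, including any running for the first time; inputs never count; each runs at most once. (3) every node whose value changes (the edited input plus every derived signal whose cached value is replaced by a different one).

First demand of the output computes:
  node1 = min2(-3, 7) = -3
  node3 = max2(-3, -9) = -3
  node4 = neg(-9) = 9
  node7 = max2(-3, -3) = -3
  node8 = min2(-3, -3) = -3
  node9 = min2(-2, -3) = -3
  node10 = mul(2, -3) = -6
  node11 = mul(-6, -3) = 18
  node14 = min2(18, -3) = -3
  node15 = add(-3, 9) = 6
  node16 = add(-3, 6) = 3
  node17 = mul(-3, -6) = 18
  node18 = neg(3) = -3
  node19 = max2(-3, 18) = 18
  node21 = max2(6, -3) = 6
  node22 = add(6, 18) = 24

After the edit, cleaning proceeds:
  node3: a read changed (input6 -9->0) — executes, giving 0.
  node4: a read changed (input6 -9->0) — executes, giving 0.
  node7: a read changed (node3 -3->0) — executes, giving 0.
  node8: a read changed (node7 -3->0; node3 -3->0) — executes, giving 0.
  node10: a read changed (node8 -3->0) — executes, giving 0.
  node11: a read changed (node10 -6->0; node8 -3->0) — executes, giving 0.
  node14: a read changed (node11 18->0; node7 -3->0) — executes, giving 0.
  node15: a read changed (node4 9->0) — executes, giving -3.
  node16: a read changed (node14 -3->0; node15 6->-3) — executes, giving -3.
  node17: a read changed (node10 -6->0) — executes, giving 0.
  node18: a read changed (node16 3->-3) — executes, giving 3.
  node19: a read changed (node17 18->0) — executes, giving 0.
  node21: a read changed (node15 6->-3; node18 -3->3) — executes, giving 3.
  node22: a read changed (node21 6->3; node19 18->0) — executes, giving 3.

Demanding node22 again yields 3.
14 derived signals run: node3, node4, node7, node8, node10, node11, node14, node15, node16, node17, node18, node19, node21, node22.
The nodes whose values change: input6, node3, node4, node7, node8, node10, node11, node14, node15, node16, node17, node18, node19, node21, node22.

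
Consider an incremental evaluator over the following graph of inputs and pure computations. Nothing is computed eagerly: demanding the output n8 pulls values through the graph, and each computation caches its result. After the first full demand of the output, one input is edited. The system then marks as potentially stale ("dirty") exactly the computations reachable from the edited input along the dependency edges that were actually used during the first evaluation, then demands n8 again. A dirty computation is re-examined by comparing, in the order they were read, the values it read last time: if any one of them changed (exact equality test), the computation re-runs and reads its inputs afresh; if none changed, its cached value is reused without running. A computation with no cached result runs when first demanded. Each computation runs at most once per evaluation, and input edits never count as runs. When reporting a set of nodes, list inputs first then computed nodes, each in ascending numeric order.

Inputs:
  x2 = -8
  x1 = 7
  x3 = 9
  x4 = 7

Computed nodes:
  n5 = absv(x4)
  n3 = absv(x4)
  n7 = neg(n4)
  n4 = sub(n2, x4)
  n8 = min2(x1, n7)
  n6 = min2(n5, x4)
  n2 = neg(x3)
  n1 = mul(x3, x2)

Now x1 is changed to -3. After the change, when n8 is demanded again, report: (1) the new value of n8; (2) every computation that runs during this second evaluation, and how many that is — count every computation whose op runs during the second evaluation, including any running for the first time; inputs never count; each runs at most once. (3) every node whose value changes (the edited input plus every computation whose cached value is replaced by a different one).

n8 now evaluates to -3.
Run set: n8 (1 run).
Changed values: x1, n8.

Initial pass — values computed on the first demand:
  n2 = neg(9) = -9
  n4 = sub(-9, 7) = -16
  n7 = neg(-16) = 16
  n8 = min2(7, 16) = 7

Second demand — change propagation:
  n8: re-runs because x1 7->-3; new result -3.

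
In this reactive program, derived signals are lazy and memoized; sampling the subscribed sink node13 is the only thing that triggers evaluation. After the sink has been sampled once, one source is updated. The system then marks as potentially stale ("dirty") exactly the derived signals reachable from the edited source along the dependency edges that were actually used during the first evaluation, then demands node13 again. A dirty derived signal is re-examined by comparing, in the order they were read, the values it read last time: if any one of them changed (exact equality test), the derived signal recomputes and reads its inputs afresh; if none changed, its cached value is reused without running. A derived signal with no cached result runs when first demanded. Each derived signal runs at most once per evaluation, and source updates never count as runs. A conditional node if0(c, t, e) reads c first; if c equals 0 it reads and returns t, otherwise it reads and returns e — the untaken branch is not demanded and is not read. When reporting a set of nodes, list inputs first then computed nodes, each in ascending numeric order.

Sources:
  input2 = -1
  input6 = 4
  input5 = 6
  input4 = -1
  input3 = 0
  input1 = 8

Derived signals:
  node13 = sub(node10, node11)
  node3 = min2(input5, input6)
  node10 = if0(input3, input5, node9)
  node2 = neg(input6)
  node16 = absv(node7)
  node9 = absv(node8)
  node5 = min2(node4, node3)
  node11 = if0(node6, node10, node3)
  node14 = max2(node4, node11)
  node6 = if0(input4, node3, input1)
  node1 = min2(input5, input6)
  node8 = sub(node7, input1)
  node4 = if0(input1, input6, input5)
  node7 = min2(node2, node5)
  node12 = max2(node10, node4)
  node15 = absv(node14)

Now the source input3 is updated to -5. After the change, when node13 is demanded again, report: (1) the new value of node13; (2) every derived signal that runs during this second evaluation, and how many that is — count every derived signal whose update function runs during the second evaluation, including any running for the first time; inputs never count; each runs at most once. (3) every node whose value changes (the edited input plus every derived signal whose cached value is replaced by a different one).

Demanding node13 again yields 8.
8 derived signals run: node2, node4, node5, node7, node8, node9, node10, node13.
The nodes whose values change: input3, node10, node13.
Note the branch switch — node2, node4, node5, node7, node8, node9 had no cache and run now for the first time.

First demand of the output computes:
  node3 = min2(6, 4) = 4
  node6 = if0(input4=-1 -> else branch input1) = 8
  node10 = if0(input3=0 -> then branch input5) = 6
  node11 = if0(node6=8 -> else branch node3) = 4
  node13 = sub(6, 4) = 2

After the edit, cleaning proceeds:
  node2: had never run; runs now, result -4.
  node4: had never run; runs now, result 6.
  node5: had never run; runs now, result 4.
  node7: had never run; runs now, result -4.
  node8: had never run; runs now, result -12.
  node9: had never run; runs now, result 12.
  node10: a read changed (input3 0->-5) — executes, giving 12.
  node13: a read changed (node10 6->12) — executes, giving 8.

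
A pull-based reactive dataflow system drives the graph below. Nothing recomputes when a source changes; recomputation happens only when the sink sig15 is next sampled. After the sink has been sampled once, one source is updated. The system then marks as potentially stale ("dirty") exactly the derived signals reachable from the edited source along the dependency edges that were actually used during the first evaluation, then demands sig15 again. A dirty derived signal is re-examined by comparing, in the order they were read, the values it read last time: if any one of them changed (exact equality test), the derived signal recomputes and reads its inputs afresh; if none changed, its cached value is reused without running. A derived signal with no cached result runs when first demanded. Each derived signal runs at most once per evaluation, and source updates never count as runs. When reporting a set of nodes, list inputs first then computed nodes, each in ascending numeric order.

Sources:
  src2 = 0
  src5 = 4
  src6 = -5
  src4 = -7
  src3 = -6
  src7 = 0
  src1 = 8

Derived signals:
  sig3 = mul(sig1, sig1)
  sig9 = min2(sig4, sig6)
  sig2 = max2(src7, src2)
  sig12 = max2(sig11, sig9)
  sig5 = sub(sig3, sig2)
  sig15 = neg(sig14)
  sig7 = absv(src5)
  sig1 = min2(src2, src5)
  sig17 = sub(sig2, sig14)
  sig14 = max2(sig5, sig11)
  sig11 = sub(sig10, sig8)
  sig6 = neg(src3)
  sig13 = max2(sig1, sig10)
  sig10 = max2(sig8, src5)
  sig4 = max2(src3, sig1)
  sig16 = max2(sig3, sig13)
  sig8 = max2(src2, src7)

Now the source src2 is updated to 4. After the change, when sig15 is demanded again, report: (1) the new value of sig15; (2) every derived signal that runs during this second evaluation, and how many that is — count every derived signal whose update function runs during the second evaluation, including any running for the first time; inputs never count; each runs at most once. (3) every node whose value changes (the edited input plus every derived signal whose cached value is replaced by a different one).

First evaluation (everything demanded from the output):
  sig1 = min2(0, 4) = 0
  sig2 = max2(0, 0) = 0
  sig3 = mul(0, 0) = 0
  sig5 = sub(0, 0) = 0
  sig8 = max2(0, 0) = 0
  sig10 = max2(0, 4) = 4
  sig11 = sub(4, 0) = 4
  sig14 = max2(0, 4) = 4
  sig15 = neg(4) = -4

Propagation after the edit:
  sig1: runs — src2 0->4; result 4.
  sig2: runs — src2 0->4; result 4.
  sig3: runs — sig1 0->4; sig1 0->4; result 16.
  sig5: runs — sig3 0->16; sig2 0->4; result 12.
  sig8: runs — src2 0->4; result 4.
  sig10: runs — sig8 0->4; result 4 (same value as before).
  sig11: runs — sig8 0->4; result 0.
  sig14: runs — sig5 0->12; sig11 4->0; result 12.
  sig15: runs — sig14 4->12; result -12.

New value of sig15: -12.
Derived signals that run: sig1, sig2, sig3, sig5, sig8, sig10, sig11, sig14, sig15 — 9 in total.
Values that change: src2, sig1, sig2, sig3, sig5, sig8, sig11, sig14, sig15.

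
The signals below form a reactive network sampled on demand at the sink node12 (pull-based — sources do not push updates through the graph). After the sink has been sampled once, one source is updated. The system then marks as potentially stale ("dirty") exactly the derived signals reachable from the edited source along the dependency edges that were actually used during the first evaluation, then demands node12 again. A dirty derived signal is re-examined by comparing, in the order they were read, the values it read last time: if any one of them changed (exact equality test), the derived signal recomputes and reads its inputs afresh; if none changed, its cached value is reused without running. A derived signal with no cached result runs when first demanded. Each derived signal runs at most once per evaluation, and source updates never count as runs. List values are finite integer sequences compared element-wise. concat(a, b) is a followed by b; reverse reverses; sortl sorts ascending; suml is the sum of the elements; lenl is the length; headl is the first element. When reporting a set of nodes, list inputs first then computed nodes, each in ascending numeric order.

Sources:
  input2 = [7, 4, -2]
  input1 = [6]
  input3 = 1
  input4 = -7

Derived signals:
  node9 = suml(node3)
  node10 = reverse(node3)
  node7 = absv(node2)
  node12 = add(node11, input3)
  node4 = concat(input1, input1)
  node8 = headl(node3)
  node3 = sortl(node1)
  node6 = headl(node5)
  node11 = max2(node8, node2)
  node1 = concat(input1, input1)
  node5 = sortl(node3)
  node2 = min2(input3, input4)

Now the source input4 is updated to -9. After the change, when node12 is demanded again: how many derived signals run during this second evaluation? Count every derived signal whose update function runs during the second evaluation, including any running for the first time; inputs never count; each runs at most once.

Run set: node2, node11 (2 run).
The important point: node11 recomputes to an identical value, and the output ends up unchanged.

Initial pass — values computed on the first demand:
  node1 = concat([6], [6]) = [6, 6]
  node2 = min2(1, -7) = -7
  node3 = sortl([6, 6]) = [6, 6]
  node8 = headl([6, 6]) = 6
  node11 = max2(6, -7) = 6
  node12 = add(6, 1) = 7

Second demand — change propagation:
  node2: re-runs because input4 -7->-9; new result -9.
  node11: re-runs because node2 -7->-9; new result 6 (unchanged).
  node12: re-examined; everything it read last time is the same (node11 unchanged, input3 unchanged) — cache 7 kept, no run.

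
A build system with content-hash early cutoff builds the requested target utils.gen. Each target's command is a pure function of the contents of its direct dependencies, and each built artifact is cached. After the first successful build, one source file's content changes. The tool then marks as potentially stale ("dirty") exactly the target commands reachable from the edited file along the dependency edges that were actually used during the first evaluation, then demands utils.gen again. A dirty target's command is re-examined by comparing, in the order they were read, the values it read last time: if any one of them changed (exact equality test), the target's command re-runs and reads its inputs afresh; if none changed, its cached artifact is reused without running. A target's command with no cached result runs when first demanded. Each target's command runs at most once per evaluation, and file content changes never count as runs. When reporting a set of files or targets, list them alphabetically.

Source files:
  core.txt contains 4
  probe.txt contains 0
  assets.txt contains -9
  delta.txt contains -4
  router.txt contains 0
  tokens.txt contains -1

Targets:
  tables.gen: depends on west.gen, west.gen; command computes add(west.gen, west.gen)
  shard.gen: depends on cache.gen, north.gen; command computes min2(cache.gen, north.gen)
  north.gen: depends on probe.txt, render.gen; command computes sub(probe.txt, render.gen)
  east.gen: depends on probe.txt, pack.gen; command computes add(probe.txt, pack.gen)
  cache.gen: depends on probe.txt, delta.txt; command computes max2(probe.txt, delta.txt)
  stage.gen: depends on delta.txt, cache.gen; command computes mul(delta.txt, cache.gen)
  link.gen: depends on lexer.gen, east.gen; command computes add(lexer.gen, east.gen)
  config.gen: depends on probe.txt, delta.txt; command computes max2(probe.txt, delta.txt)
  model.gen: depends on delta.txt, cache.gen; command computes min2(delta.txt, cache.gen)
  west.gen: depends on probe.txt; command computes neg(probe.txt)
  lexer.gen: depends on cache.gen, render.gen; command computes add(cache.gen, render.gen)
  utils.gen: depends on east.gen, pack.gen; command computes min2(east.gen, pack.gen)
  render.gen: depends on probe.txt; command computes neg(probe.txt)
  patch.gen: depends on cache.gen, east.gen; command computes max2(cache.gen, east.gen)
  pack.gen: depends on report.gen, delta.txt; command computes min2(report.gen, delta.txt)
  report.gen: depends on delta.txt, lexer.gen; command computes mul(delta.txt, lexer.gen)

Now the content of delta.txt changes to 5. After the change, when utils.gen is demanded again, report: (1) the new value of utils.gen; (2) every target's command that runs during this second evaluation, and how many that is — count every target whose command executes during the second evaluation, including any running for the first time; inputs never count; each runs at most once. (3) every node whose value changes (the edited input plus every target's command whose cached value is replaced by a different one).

First evaluation (everything demanded from the output):
  cache.gen = max2(0, -4) = 0
  render.gen = neg(0) = 0
  lexer.gen = add(0, 0) = 0
  report.gen = mul(-4, 0) = 0
  pack.gen = min2(0, -4) = -4
  east.gen = add(0, -4) = -4
  utils.gen = min2(-4, -4) = -4

Propagation after the edit:
  cache.gen: runs — delta.txt -4->5; result 5.
  lexer.gen: runs — cache.gen 0->5; result 5.
  report.gen: runs — delta.txt -4->5; lexer.gen 0->5; result 25.
  pack.gen: runs — report.gen 0->25; delta.txt -4->5; result 5.
  east.gen: runs — pack.gen -4->5; result 5.
  utils.gen: runs — east.gen -4->5; pack.gen -4->5; result 5.

New value of utils.gen: 5.
Target commands that run: cache.gen, east.gen, lexer.gen, pack.gen, report.gen, utils.gen — 6 in total.
Values that change: cache.gen, delta.txt, east.gen, lexer.gen, pack.gen, report.gen, utils.gen.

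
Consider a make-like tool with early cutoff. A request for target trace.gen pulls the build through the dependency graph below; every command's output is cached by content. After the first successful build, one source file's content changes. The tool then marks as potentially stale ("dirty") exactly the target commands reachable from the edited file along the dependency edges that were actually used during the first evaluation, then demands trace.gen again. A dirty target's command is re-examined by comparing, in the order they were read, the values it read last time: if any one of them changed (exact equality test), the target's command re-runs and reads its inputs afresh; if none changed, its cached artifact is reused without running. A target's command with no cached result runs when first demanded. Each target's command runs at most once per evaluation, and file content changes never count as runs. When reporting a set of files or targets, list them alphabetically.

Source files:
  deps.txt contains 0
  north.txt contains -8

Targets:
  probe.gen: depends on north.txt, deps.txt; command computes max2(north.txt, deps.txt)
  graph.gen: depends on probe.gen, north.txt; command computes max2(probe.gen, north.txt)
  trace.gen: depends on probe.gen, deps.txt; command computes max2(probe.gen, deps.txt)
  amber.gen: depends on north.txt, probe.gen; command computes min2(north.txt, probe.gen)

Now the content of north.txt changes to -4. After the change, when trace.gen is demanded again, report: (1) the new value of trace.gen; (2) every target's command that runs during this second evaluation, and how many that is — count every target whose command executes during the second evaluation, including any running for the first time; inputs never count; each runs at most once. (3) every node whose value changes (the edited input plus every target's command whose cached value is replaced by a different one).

Demanding trace.gen again yields 0.
1 target commands run: probe.gen.
The nodes whose values change: north.txt.
Note the absorption at probe.gen: it re-runs yet its value is the same, leaving the output's value untouched.

First demand of the output computes:
  probe.gen = max2(-8, 0) = 0
  trace.gen = max2(0, 0) = 0

After the edit, cleaning proceeds:
  probe.gen: a read changed (north.txt -8->-4) — executes, giving 0 — identical to its old value.
  trace.gen: dirty, but its reads are unchanged (probe.gen unchanged, deps.txt unchanged); cached 0 stands.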